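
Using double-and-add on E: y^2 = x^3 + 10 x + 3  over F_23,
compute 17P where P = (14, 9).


k = 17 = 10001_2 (binary, LSB first: 10001)
Double-and-add from P = (14, 9):
  bit 0 = 1: acc = O + (14, 9) = (14, 9)
  bit 1 = 0: acc unchanged = (14, 9)
  bit 2 = 0: acc unchanged = (14, 9)
  bit 3 = 0: acc unchanged = (14, 9)
  bit 4 = 1: acc = (14, 9) + (15, 20) = (0, 7)

17P = (0, 7)


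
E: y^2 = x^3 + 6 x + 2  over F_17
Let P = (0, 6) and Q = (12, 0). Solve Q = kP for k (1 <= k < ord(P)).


Enumerate multiples of P until we hit Q = (12, 0):
  1P = (0, 6)
  2P = (13, 13)
  3P = (6, 13)
  4P = (10, 5)
  5P = (15, 4)
  6P = (3, 8)
  7P = (5, 2)
  8P = (14, 12)
  9P = (7, 8)
  10P = (8, 16)
  11P = (1, 14)
  12P = (12, 0)
Match found at i = 12.

k = 12


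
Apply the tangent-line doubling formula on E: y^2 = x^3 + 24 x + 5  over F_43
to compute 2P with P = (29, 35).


Doubling: s = (3 x1^2 + a) / (2 y1)
s = (3*29^2 + 24) / (2*35) mod 43 = 37
x3 = s^2 - 2 x1 mod 43 = 37^2 - 2*29 = 21
y3 = s (x1 - x3) - y1 mod 43 = 37 * (29 - 21) - 35 = 3

2P = (21, 3)


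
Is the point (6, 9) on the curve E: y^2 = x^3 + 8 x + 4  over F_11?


Check whether y^2 = x^3 + 8 x + 4 (mod 11) for (x, y) = (6, 9).
LHS: y^2 = 9^2 mod 11 = 4
RHS: x^3 + 8 x + 4 = 6^3 + 8*6 + 4 mod 11 = 4
LHS = RHS

Yes, on the curve


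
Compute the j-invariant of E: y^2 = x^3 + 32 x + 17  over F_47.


Delta = -16(4 a^3 + 27 b^2) mod 47 = 19
-1728 * (4 a)^3 = -1728 * (4*32)^3 mod 47 = 38
j = 38 * 19^(-1) mod 47 = 2

j = 2 (mod 47)


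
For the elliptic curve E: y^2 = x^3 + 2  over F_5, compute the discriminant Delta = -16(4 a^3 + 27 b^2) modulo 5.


4 a^3 + 27 b^2 = 4*0^3 + 27*2^2 = 0 + 108 = 108
Delta = -16 * (108) = -1728
Delta mod 5 = 2

Delta = 2 (mod 5)


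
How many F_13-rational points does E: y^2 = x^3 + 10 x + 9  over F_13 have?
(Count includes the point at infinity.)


For each x in F_13, count y with y^2 = x^3 + 10 x + 9 mod 13:
  x = 0: RHS = 9, y in [3, 10]  -> 2 point(s)
  x = 3: RHS = 1, y in [1, 12]  -> 2 point(s)
  x = 4: RHS = 9, y in [3, 10]  -> 2 point(s)
  x = 6: RHS = 12, y in [5, 8]  -> 2 point(s)
  x = 8: RHS = 3, y in [4, 9]  -> 2 point(s)
  x = 9: RHS = 9, y in [3, 10]  -> 2 point(s)
  x = 10: RHS = 4, y in [2, 11]  -> 2 point(s)
Affine points: 14. Add the point at infinity: total = 15.

#E(F_13) = 15


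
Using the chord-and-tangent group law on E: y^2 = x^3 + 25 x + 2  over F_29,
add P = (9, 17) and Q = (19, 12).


P != Q, so use the chord formula.
s = (y2 - y1) / (x2 - x1) = (24) / (10) mod 29 = 14
x3 = s^2 - x1 - x2 mod 29 = 14^2 - 9 - 19 = 23
y3 = s (x1 - x3) - y1 mod 29 = 14 * (9 - 23) - 17 = 19

P + Q = (23, 19)


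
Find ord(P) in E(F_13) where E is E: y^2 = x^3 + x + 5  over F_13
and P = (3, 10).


Compute successive multiples of P until we hit O:
  1P = (3, 10)
  2P = (10, 1)
  3P = (12, 9)
  4P = (7, 2)
  5P = (7, 11)
  6P = (12, 4)
  7P = (10, 12)
  8P = (3, 3)
  ... (continuing to 9P)
  9P = O

ord(P) = 9


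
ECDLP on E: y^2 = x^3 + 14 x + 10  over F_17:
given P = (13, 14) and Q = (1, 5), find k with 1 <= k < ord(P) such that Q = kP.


Enumerate multiples of P until we hit Q = (1, 5):
  1P = (13, 14)
  2P = (9, 7)
  3P = (14, 14)
  4P = (7, 3)
  5P = (15, 5)
  6P = (5, 1)
  7P = (12, 11)
  8P = (1, 5)
Match found at i = 8.

k = 8


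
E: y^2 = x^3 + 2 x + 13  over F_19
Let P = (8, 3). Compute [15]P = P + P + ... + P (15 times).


k = 15 = 1111_2 (binary, LSB first: 1111)
Double-and-add from P = (8, 3):
  bit 0 = 1: acc = O + (8, 3) = (8, 3)
  bit 1 = 1: acc = (8, 3) + (14, 12) = (4, 3)
  bit 2 = 1: acc = (4, 3) + (7, 16) = (12, 13)
  bit 3 = 1: acc = (12, 13) + (10, 11) = (17, 1)

15P = (17, 1)


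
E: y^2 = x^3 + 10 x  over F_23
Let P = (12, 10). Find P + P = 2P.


Doubling: s = (3 x1^2 + a) / (2 y1)
s = (3*12^2 + 10) / (2*10) mod 23 = 6
x3 = s^2 - 2 x1 mod 23 = 6^2 - 2*12 = 12
y3 = s (x1 - x3) - y1 mod 23 = 6 * (12 - 12) - 10 = 13

2P = (12, 13)


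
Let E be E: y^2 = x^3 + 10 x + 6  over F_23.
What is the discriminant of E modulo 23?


4 a^3 + 27 b^2 = 4*10^3 + 27*6^2 = 4000 + 972 = 4972
Delta = -16 * (4972) = -79552
Delta mod 23 = 5

Delta = 5 (mod 23)


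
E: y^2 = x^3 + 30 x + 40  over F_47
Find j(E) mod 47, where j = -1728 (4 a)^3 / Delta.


Delta = -16(4 a^3 + 27 b^2) mod 47 = 31
-1728 * (4 a)^3 = -1728 * (4*30)^3 mod 47 = 25
j = 25 * 31^(-1) mod 47 = 19

j = 19 (mod 47)


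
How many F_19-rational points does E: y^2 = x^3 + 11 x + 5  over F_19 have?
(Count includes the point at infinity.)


For each x in F_19, count y with y^2 = x^3 + 11 x + 5 mod 19:
  x = 0: RHS = 5, y in [9, 10]  -> 2 point(s)
  x = 1: RHS = 17, y in [6, 13]  -> 2 point(s)
  x = 2: RHS = 16, y in [4, 15]  -> 2 point(s)
  x = 7: RHS = 7, y in [8, 11]  -> 2 point(s)
  x = 8: RHS = 16, y in [4, 15]  -> 2 point(s)
  x = 9: RHS = 16, y in [4, 15]  -> 2 point(s)
  x = 15: RHS = 11, y in [7, 12]  -> 2 point(s)
Affine points: 14. Add the point at infinity: total = 15.

#E(F_19) = 15


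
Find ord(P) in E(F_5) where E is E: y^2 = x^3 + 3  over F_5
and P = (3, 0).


Compute successive multiples of P until we hit O:
  1P = (3, 0)
  2P = O

ord(P) = 2


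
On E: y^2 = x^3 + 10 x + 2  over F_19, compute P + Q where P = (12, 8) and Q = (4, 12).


P != Q, so use the chord formula.
s = (y2 - y1) / (x2 - x1) = (4) / (11) mod 19 = 9
x3 = s^2 - x1 - x2 mod 19 = 9^2 - 12 - 4 = 8
y3 = s (x1 - x3) - y1 mod 19 = 9 * (12 - 8) - 8 = 9

P + Q = (8, 9)


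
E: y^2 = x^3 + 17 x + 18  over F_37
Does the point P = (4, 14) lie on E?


Check whether y^2 = x^3 + 17 x + 18 (mod 37) for (x, y) = (4, 14).
LHS: y^2 = 14^2 mod 37 = 11
RHS: x^3 + 17 x + 18 = 4^3 + 17*4 + 18 mod 37 = 2
LHS != RHS

No, not on the curve


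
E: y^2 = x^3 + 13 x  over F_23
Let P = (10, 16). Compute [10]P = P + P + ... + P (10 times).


k = 10 = 1010_2 (binary, LSB first: 0101)
Double-and-add from P = (10, 16):
  bit 0 = 0: acc unchanged = O
  bit 1 = 1: acc = O + (4, 1) = (4, 1)
  bit 2 = 0: acc unchanged = (4, 1)
  bit 3 = 1: acc = (4, 1) + (16, 7) = (9, 8)

10P = (9, 8)


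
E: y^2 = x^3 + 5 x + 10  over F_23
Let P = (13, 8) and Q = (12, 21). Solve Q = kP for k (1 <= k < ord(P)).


Enumerate multiples of P until we hit Q = (12, 21):
  1P = (13, 8)
  2P = (9, 5)
  3P = (3, 11)
  4P = (11, 19)
  5P = (12, 21)
Match found at i = 5.

k = 5


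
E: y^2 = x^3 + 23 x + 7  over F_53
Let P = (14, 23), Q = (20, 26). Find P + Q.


P != Q, so use the chord formula.
s = (y2 - y1) / (x2 - x1) = (3) / (6) mod 53 = 27
x3 = s^2 - x1 - x2 mod 53 = 27^2 - 14 - 20 = 6
y3 = s (x1 - x3) - y1 mod 53 = 27 * (14 - 6) - 23 = 34

P + Q = (6, 34)


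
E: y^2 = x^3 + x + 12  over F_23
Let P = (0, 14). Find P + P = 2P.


Doubling: s = (3 x1^2 + a) / (2 y1)
s = (3*0^2 + 1) / (2*14) mod 23 = 14
x3 = s^2 - 2 x1 mod 23 = 14^2 - 2*0 = 12
y3 = s (x1 - x3) - y1 mod 23 = 14 * (0 - 12) - 14 = 2

2P = (12, 2)


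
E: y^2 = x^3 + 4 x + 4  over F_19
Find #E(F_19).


For each x in F_19, count y with y^2 = x^3 + 4 x + 4 mod 19:
  x = 0: RHS = 4, y in [2, 17]  -> 2 point(s)
  x = 1: RHS = 9, y in [3, 16]  -> 2 point(s)
  x = 2: RHS = 1, y in [1, 18]  -> 2 point(s)
  x = 3: RHS = 5, y in [9, 10]  -> 2 point(s)
  x = 5: RHS = 16, y in [4, 15]  -> 2 point(s)
  x = 6: RHS = 16, y in [4, 15]  -> 2 point(s)
  x = 8: RHS = 16, y in [4, 15]  -> 2 point(s)
  x = 9: RHS = 9, y in [3, 16]  -> 2 point(s)
  x = 11: RHS = 11, y in [7, 12]  -> 2 point(s)
  x = 13: RHS = 11, y in [7, 12]  -> 2 point(s)
  x = 14: RHS = 11, y in [7, 12]  -> 2 point(s)
  x = 15: RHS = 0, y in [0]  -> 1 point(s)
  x = 17: RHS = 7, y in [8, 11]  -> 2 point(s)
Affine points: 25. Add the point at infinity: total = 26.

#E(F_19) = 26


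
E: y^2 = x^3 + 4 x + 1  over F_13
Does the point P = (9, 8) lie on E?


Check whether y^2 = x^3 + 4 x + 1 (mod 13) for (x, y) = (9, 8).
LHS: y^2 = 8^2 mod 13 = 12
RHS: x^3 + 4 x + 1 = 9^3 + 4*9 + 1 mod 13 = 12
LHS = RHS

Yes, on the curve


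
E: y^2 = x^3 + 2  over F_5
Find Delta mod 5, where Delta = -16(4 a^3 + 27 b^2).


4 a^3 + 27 b^2 = 4*0^3 + 27*2^2 = 0 + 108 = 108
Delta = -16 * (108) = -1728
Delta mod 5 = 2

Delta = 2 (mod 5)


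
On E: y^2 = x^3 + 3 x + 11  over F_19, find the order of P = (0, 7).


Compute successive multiples of P until we hit O:
  1P = (0, 7)
  2P = (11, 11)
  3P = (13, 9)
  4P = (4, 7)
  5P = (15, 12)
  6P = (2, 5)
  7P = (18, 11)
  8P = (17, 4)
  ... (continuing to 25P)
  25P = O

ord(P) = 25


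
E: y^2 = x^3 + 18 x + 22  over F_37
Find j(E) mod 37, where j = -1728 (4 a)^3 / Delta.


Delta = -16(4 a^3 + 27 b^2) mod 37 = 7
-1728 * (4 a)^3 = -1728 * (4*18)^3 mod 37 = 23
j = 23 * 7^(-1) mod 37 = 35

j = 35 (mod 37)


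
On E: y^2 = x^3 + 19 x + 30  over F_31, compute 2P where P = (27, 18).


k = 2 = 10_2 (binary, LSB first: 01)
Double-and-add from P = (27, 18):
  bit 0 = 0: acc unchanged = O
  bit 1 = 1: acc = O + (9, 0) = (9, 0)

2P = (9, 0)


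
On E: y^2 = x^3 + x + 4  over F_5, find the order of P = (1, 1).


Compute successive multiples of P until we hit O:
  1P = (1, 1)
  2P = (2, 2)
  3P = (3, 2)
  4P = (0, 2)
  5P = (0, 3)
  6P = (3, 3)
  7P = (2, 3)
  8P = (1, 4)
  ... (continuing to 9P)
  9P = O

ord(P) = 9


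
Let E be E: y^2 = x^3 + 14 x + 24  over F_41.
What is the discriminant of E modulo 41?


4 a^3 + 27 b^2 = 4*14^3 + 27*24^2 = 10976 + 15552 = 26528
Delta = -16 * (26528) = -424448
Delta mod 41 = 25

Delta = 25 (mod 41)


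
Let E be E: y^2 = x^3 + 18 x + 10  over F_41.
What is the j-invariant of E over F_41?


Delta = -16(4 a^3 + 27 b^2) mod 41 = 30
-1728 * (4 a)^3 = -1728 * (4*18)^3 mod 41 = 14
j = 14 * 30^(-1) mod 41 = 36

j = 36 (mod 41)


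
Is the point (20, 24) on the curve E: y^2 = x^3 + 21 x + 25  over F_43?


Check whether y^2 = x^3 + 21 x + 25 (mod 43) for (x, y) = (20, 24).
LHS: y^2 = 24^2 mod 43 = 17
RHS: x^3 + 21 x + 25 = 20^3 + 21*20 + 25 mod 43 = 17
LHS = RHS

Yes, on the curve


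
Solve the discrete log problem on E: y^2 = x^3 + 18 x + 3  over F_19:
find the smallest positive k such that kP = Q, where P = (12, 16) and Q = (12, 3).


Enumerate multiples of P until we hit Q = (12, 3):
  1P = (12, 16)
  2P = (15, 0)
  3P = (12, 3)
Match found at i = 3.

k = 3


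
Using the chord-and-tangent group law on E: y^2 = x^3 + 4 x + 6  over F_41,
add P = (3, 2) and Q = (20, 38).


P != Q, so use the chord formula.
s = (y2 - y1) / (x2 - x1) = (36) / (17) mod 41 = 19
x3 = s^2 - x1 - x2 mod 41 = 19^2 - 3 - 20 = 10
y3 = s (x1 - x3) - y1 mod 41 = 19 * (3 - 10) - 2 = 29

P + Q = (10, 29)


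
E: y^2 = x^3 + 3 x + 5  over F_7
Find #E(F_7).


For each x in F_7, count y with y^2 = x^3 + 3 x + 5 mod 7:
  x = 1: RHS = 2, y in [3, 4]  -> 2 point(s)
  x = 4: RHS = 4, y in [2, 5]  -> 2 point(s)
  x = 6: RHS = 1, y in [1, 6]  -> 2 point(s)
Affine points: 6. Add the point at infinity: total = 7.

#E(F_7) = 7


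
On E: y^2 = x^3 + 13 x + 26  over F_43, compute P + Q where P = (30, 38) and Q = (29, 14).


P != Q, so use the chord formula.
s = (y2 - y1) / (x2 - x1) = (19) / (42) mod 43 = 24
x3 = s^2 - x1 - x2 mod 43 = 24^2 - 30 - 29 = 1
y3 = s (x1 - x3) - y1 mod 43 = 24 * (30 - 1) - 38 = 13

P + Q = (1, 13)


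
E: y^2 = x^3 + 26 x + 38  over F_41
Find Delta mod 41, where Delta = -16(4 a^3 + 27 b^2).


4 a^3 + 27 b^2 = 4*26^3 + 27*38^2 = 70304 + 38988 = 109292
Delta = -16 * (109292) = -1748672
Delta mod 41 = 19

Delta = 19 (mod 41)


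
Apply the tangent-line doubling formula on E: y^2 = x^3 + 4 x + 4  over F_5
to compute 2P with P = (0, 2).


Doubling: s = (3 x1^2 + a) / (2 y1)
s = (3*0^2 + 4) / (2*2) mod 5 = 1
x3 = s^2 - 2 x1 mod 5 = 1^2 - 2*0 = 1
y3 = s (x1 - x3) - y1 mod 5 = 1 * (0 - 1) - 2 = 2

2P = (1, 2)


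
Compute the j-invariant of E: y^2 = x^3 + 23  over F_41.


Delta = -16(4 a^3 + 27 b^2) mod 41 = 6
-1728 * (4 a)^3 = -1728 * (4*0)^3 mod 41 = 0
j = 0 * 6^(-1) mod 41 = 0

j = 0 (mod 41)


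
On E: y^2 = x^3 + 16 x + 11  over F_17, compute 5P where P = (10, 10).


k = 5 = 101_2 (binary, LSB first: 101)
Double-and-add from P = (10, 10):
  bit 0 = 1: acc = O + (10, 10) = (10, 10)
  bit 1 = 0: acc unchanged = (10, 10)
  bit 2 = 1: acc = (10, 10) + (10, 10) = (10, 7)

5P = (10, 7)


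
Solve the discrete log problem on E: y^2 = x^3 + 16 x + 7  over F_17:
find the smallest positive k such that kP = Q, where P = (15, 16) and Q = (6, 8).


Enumerate multiples of P until we hit Q = (6, 8):
  1P = (15, 16)
  2P = (13, 7)
  3P = (5, 12)
  4P = (6, 8)
Match found at i = 4.

k = 4


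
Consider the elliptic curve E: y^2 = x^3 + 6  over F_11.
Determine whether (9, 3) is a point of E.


Check whether y^2 = x^3 + 0 x + 6 (mod 11) for (x, y) = (9, 3).
LHS: y^2 = 3^2 mod 11 = 9
RHS: x^3 + 0 x + 6 = 9^3 + 0*9 + 6 mod 11 = 9
LHS = RHS

Yes, on the curve


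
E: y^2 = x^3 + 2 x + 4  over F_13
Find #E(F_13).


For each x in F_13, count y with y^2 = x^3 + 2 x + 4 mod 13:
  x = 0: RHS = 4, y in [2, 11]  -> 2 point(s)
  x = 2: RHS = 3, y in [4, 9]  -> 2 point(s)
  x = 5: RHS = 9, y in [3, 10]  -> 2 point(s)
  x = 7: RHS = 10, y in [6, 7]  -> 2 point(s)
  x = 8: RHS = 12, y in [5, 8]  -> 2 point(s)
  x = 9: RHS = 10, y in [6, 7]  -> 2 point(s)
  x = 10: RHS = 10, y in [6, 7]  -> 2 point(s)
  x = 12: RHS = 1, y in [1, 12]  -> 2 point(s)
Affine points: 16. Add the point at infinity: total = 17.

#E(F_13) = 17


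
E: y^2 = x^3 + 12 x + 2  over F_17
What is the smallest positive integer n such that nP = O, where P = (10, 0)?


Compute successive multiples of P until we hit O:
  1P = (10, 0)
  2P = O

ord(P) = 2


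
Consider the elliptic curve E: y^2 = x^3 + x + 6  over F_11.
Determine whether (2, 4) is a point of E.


Check whether y^2 = x^3 + 1 x + 6 (mod 11) for (x, y) = (2, 4).
LHS: y^2 = 4^2 mod 11 = 5
RHS: x^3 + 1 x + 6 = 2^3 + 1*2 + 6 mod 11 = 5
LHS = RHS

Yes, on the curve


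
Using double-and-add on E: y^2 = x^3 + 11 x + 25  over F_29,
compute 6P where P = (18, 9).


k = 6 = 110_2 (binary, LSB first: 011)
Double-and-add from P = (18, 9):
  bit 0 = 0: acc unchanged = O
  bit 1 = 1: acc = O + (18, 20) = (18, 20)
  bit 2 = 1: acc = (18, 20) + (18, 9) = O

6P = O


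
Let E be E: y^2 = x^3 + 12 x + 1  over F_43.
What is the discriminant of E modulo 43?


4 a^3 + 27 b^2 = 4*12^3 + 27*1^2 = 6912 + 27 = 6939
Delta = -16 * (6939) = -111024
Delta mod 43 = 2

Delta = 2 (mod 43)


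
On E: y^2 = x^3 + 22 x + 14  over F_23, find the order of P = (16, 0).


Compute successive multiples of P until we hit O:
  1P = (16, 0)
  2P = O

ord(P) = 2


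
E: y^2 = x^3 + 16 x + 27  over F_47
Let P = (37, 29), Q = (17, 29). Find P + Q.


P != Q, so use the chord formula.
s = (y2 - y1) / (x2 - x1) = (0) / (27) mod 47 = 0
x3 = s^2 - x1 - x2 mod 47 = 0^2 - 37 - 17 = 40
y3 = s (x1 - x3) - y1 mod 47 = 0 * (37 - 40) - 29 = 18

P + Q = (40, 18)


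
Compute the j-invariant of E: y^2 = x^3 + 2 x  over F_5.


Delta = -16(4 a^3 + 27 b^2) mod 5 = 3
-1728 * (4 a)^3 = -1728 * (4*2)^3 mod 5 = 4
j = 4 * 3^(-1) mod 5 = 3

j = 3 (mod 5)


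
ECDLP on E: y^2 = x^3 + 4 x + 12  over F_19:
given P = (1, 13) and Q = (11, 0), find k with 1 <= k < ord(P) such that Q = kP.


Enumerate multiples of P until we hit Q = (11, 0):
  1P = (1, 13)
  2P = (18, 8)
  3P = (11, 0)
Match found at i = 3.

k = 3


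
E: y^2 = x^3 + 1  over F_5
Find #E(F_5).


For each x in F_5, count y with y^2 = x^3 + 0 x + 1 mod 5:
  x = 0: RHS = 1, y in [1, 4]  -> 2 point(s)
  x = 2: RHS = 4, y in [2, 3]  -> 2 point(s)
  x = 4: RHS = 0, y in [0]  -> 1 point(s)
Affine points: 5. Add the point at infinity: total = 6.

#E(F_5) = 6


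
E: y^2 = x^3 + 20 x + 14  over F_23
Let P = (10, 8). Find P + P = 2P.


Doubling: s = (3 x1^2 + a) / (2 y1)
s = (3*10^2 + 20) / (2*8) mod 23 = 20
x3 = s^2 - 2 x1 mod 23 = 20^2 - 2*10 = 12
y3 = s (x1 - x3) - y1 mod 23 = 20 * (10 - 12) - 8 = 21

2P = (12, 21)


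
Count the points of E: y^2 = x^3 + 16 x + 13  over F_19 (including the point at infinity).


For each x in F_19, count y with y^2 = x^3 + 16 x + 13 mod 19:
  x = 1: RHS = 11, y in [7, 12]  -> 2 point(s)
  x = 5: RHS = 9, y in [3, 16]  -> 2 point(s)
  x = 8: RHS = 7, y in [8, 11]  -> 2 point(s)
  x = 11: RHS = 0, y in [0]  -> 1 point(s)
  x = 13: RHS = 5, y in [9, 10]  -> 2 point(s)
  x = 14: RHS = 17, y in [6, 13]  -> 2 point(s)
  x = 17: RHS = 11, y in [7, 12]  -> 2 point(s)
Affine points: 13. Add the point at infinity: total = 14.

#E(F_19) = 14


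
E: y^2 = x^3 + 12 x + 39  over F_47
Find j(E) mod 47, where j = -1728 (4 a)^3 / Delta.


Delta = -16(4 a^3 + 27 b^2) mod 47 = 34
-1728 * (4 a)^3 = -1728 * (4*12)^3 mod 47 = 11
j = 11 * 34^(-1) mod 47 = 10

j = 10 (mod 47)


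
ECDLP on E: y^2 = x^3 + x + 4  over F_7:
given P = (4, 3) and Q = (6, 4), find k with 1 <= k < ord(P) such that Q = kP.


Enumerate multiples of P until we hit Q = (6, 4):
  1P = (4, 3)
  2P = (6, 4)
Match found at i = 2.

k = 2


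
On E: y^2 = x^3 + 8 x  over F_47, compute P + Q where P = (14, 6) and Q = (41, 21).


P != Q, so use the chord formula.
s = (y2 - y1) / (x2 - x1) = (15) / (27) mod 47 = 11
x3 = s^2 - x1 - x2 mod 47 = 11^2 - 14 - 41 = 19
y3 = s (x1 - x3) - y1 mod 47 = 11 * (14 - 19) - 6 = 33

P + Q = (19, 33)


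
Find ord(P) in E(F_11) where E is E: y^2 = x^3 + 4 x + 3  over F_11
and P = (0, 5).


Compute successive multiples of P until we hit O:
  1P = (0, 5)
  2P = (5, 4)
  3P = (10, 8)
  4P = (10, 3)
  5P = (5, 7)
  6P = (0, 6)
  7P = O

ord(P) = 7


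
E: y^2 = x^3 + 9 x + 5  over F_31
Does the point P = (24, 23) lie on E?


Check whether y^2 = x^3 + 9 x + 5 (mod 31) for (x, y) = (24, 23).
LHS: y^2 = 23^2 mod 31 = 2
RHS: x^3 + 9 x + 5 = 24^3 + 9*24 + 5 mod 31 = 2
LHS = RHS

Yes, on the curve


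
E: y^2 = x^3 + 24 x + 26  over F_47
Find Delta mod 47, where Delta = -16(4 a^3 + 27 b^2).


4 a^3 + 27 b^2 = 4*24^3 + 27*26^2 = 55296 + 18252 = 73548
Delta = -16 * (73548) = -1176768
Delta mod 47 = 18

Delta = 18 (mod 47)


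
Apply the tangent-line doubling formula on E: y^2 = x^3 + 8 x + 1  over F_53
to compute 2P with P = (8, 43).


Doubling: s = (3 x1^2 + a) / (2 y1)
s = (3*8^2 + 8) / (2*43) mod 53 = 43
x3 = s^2 - 2 x1 mod 53 = 43^2 - 2*8 = 31
y3 = s (x1 - x3) - y1 mod 53 = 43 * (8 - 31) - 43 = 28

2P = (31, 28)


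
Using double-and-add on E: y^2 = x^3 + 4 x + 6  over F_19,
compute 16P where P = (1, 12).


k = 16 = 10000_2 (binary, LSB first: 00001)
Double-and-add from P = (1, 12):
  bit 0 = 0: acc unchanged = O
  bit 1 = 0: acc unchanged = O
  bit 2 = 0: acc unchanged = O
  bit 3 = 0: acc unchanged = O
  bit 4 = 1: acc = O + (0, 14) = (0, 14)

16P = (0, 14)


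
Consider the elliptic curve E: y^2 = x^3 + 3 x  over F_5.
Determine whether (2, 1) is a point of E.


Check whether y^2 = x^3 + 3 x + 0 (mod 5) for (x, y) = (2, 1).
LHS: y^2 = 1^2 mod 5 = 1
RHS: x^3 + 3 x + 0 = 2^3 + 3*2 + 0 mod 5 = 4
LHS != RHS

No, not on the curve


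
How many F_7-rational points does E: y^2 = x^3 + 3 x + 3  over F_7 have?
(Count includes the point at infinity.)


For each x in F_7, count y with y^2 = x^3 + 3 x + 3 mod 7:
  x = 1: RHS = 0, y in [0]  -> 1 point(s)
  x = 3: RHS = 4, y in [2, 5]  -> 2 point(s)
  x = 4: RHS = 2, y in [3, 4]  -> 2 point(s)
Affine points: 5. Add the point at infinity: total = 6.

#E(F_7) = 6


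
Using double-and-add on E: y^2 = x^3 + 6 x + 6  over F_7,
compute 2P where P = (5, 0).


k = 2 = 10_2 (binary, LSB first: 01)
Double-and-add from P = (5, 0):
  bit 0 = 0: acc unchanged = O
  bit 1 = 1: acc = O + O = O

2P = O


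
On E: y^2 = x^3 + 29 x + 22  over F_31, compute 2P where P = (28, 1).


Doubling: s = (3 x1^2 + a) / (2 y1)
s = (3*28^2 + 29) / (2*1) mod 31 = 28
x3 = s^2 - 2 x1 mod 31 = 28^2 - 2*28 = 15
y3 = s (x1 - x3) - y1 mod 31 = 28 * (28 - 15) - 1 = 22

2P = (15, 22)


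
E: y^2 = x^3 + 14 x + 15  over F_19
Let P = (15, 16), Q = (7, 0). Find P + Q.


P != Q, so use the chord formula.
s = (y2 - y1) / (x2 - x1) = (3) / (11) mod 19 = 2
x3 = s^2 - x1 - x2 mod 19 = 2^2 - 15 - 7 = 1
y3 = s (x1 - x3) - y1 mod 19 = 2 * (15 - 1) - 16 = 12

P + Q = (1, 12)


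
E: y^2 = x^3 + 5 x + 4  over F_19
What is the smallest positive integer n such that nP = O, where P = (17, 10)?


Compute successive multiples of P until we hit O:
  1P = (17, 10)
  2P = (8, 10)
  3P = (13, 9)
  4P = (14, 5)
  5P = (14, 14)
  6P = (13, 10)
  7P = (8, 9)
  8P = (17, 9)
  ... (continuing to 9P)
  9P = O

ord(P) = 9


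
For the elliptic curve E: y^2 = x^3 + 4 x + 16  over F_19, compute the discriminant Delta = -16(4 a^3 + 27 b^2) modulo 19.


4 a^3 + 27 b^2 = 4*4^3 + 27*16^2 = 256 + 6912 = 7168
Delta = -16 * (7168) = -114688
Delta mod 19 = 15

Delta = 15 (mod 19)


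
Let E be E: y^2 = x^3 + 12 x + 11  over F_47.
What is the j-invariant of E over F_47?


Delta = -16(4 a^3 + 27 b^2) mod 47 = 38
-1728 * (4 a)^3 = -1728 * (4*12)^3 mod 47 = 11
j = 11 * 38^(-1) mod 47 = 4

j = 4 (mod 47)


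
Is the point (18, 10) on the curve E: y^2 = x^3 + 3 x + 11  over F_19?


Check whether y^2 = x^3 + 3 x + 11 (mod 19) for (x, y) = (18, 10).
LHS: y^2 = 10^2 mod 19 = 5
RHS: x^3 + 3 x + 11 = 18^3 + 3*18 + 11 mod 19 = 7
LHS != RHS

No, not on the curve


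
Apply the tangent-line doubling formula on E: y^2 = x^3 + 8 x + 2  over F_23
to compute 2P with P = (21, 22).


Doubling: s = (3 x1^2 + a) / (2 y1)
s = (3*21^2 + 8) / (2*22) mod 23 = 13
x3 = s^2 - 2 x1 mod 23 = 13^2 - 2*21 = 12
y3 = s (x1 - x3) - y1 mod 23 = 13 * (21 - 12) - 22 = 3

2P = (12, 3)


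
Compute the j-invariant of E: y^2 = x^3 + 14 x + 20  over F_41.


Delta = -16(4 a^3 + 27 b^2) mod 41 = 2
-1728 * (4 a)^3 = -1728 * (4*14)^3 mod 41 = 4
j = 4 * 2^(-1) mod 41 = 2

j = 2 (mod 41)


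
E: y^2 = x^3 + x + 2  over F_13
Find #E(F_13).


For each x in F_13, count y with y^2 = x^3 + 1 x + 2 mod 13:
  x = 1: RHS = 4, y in [2, 11]  -> 2 point(s)
  x = 2: RHS = 12, y in [5, 8]  -> 2 point(s)
  x = 6: RHS = 3, y in [4, 9]  -> 2 point(s)
  x = 7: RHS = 1, y in [1, 12]  -> 2 point(s)
  x = 9: RHS = 12, y in [5, 8]  -> 2 point(s)
  x = 12: RHS = 0, y in [0]  -> 1 point(s)
Affine points: 11. Add the point at infinity: total = 12.

#E(F_13) = 12


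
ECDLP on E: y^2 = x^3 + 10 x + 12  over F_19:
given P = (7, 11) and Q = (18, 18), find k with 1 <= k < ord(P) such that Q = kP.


Enumerate multiples of P until we hit Q = (18, 18):
  1P = (7, 11)
  2P = (12, 6)
  3P = (1, 2)
  4P = (18, 1)
  5P = (11, 3)
  6P = (5, 4)
  7P = (5, 15)
  8P = (11, 16)
  9P = (18, 18)
Match found at i = 9.

k = 9


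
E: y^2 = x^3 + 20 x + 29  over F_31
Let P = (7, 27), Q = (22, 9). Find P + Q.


P != Q, so use the chord formula.
s = (y2 - y1) / (x2 - x1) = (13) / (15) mod 31 = 5
x3 = s^2 - x1 - x2 mod 31 = 5^2 - 7 - 22 = 27
y3 = s (x1 - x3) - y1 mod 31 = 5 * (7 - 27) - 27 = 28

P + Q = (27, 28)


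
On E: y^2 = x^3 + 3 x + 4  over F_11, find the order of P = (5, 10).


Compute successive multiples of P until we hit O:
  1P = (5, 10)
  2P = (4, 6)
  3P = (7, 4)
  4P = (8, 10)
  5P = (9, 1)
  6P = (0, 9)
  7P = (10, 0)
  8P = (0, 2)
  ... (continuing to 14P)
  14P = O

ord(P) = 14


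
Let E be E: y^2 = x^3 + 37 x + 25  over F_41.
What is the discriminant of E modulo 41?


4 a^3 + 27 b^2 = 4*37^3 + 27*25^2 = 202612 + 16875 = 219487
Delta = -16 * (219487) = -3511792
Delta mod 41 = 22

Delta = 22 (mod 41)


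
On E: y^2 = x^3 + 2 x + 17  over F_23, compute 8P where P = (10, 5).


k = 8 = 1000_2 (binary, LSB first: 0001)
Double-and-add from P = (10, 5):
  bit 0 = 0: acc unchanged = O
  bit 1 = 0: acc unchanged = O
  bit 2 = 0: acc unchanged = O
  bit 3 = 1: acc = O + (11, 17) = (11, 17)

8P = (11, 17)


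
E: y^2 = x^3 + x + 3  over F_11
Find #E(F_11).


For each x in F_11, count y with y^2 = x^3 + 1 x + 3 mod 11:
  x = 0: RHS = 3, y in [5, 6]  -> 2 point(s)
  x = 1: RHS = 5, y in [4, 7]  -> 2 point(s)
  x = 3: RHS = 0, y in [0]  -> 1 point(s)
  x = 4: RHS = 5, y in [4, 7]  -> 2 point(s)
  x = 5: RHS = 1, y in [1, 10]  -> 2 point(s)
  x = 6: RHS = 5, y in [4, 7]  -> 2 point(s)
  x = 7: RHS = 1, y in [1, 10]  -> 2 point(s)
  x = 9: RHS = 4, y in [2, 9]  -> 2 point(s)
  x = 10: RHS = 1, y in [1, 10]  -> 2 point(s)
Affine points: 17. Add the point at infinity: total = 18.

#E(F_11) = 18


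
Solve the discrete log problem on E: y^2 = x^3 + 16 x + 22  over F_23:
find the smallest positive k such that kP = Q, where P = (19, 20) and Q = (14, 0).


Enumerate multiples of P until we hit Q = (14, 0):
  1P = (19, 20)
  2P = (17, 20)
  3P = (10, 3)
  4P = (20, 19)
  5P = (8, 15)
  6P = (4, 14)
  7P = (2, 19)
  8P = (18, 22)
  9P = (13, 14)
  10P = (15, 7)
  11P = (1, 4)
  12P = (16, 21)
  13P = (6, 14)
  14P = (14, 0)
Match found at i = 14.

k = 14


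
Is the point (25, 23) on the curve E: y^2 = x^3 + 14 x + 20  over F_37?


Check whether y^2 = x^3 + 14 x + 20 (mod 37) for (x, y) = (25, 23).
LHS: y^2 = 23^2 mod 37 = 11
RHS: x^3 + 14 x + 20 = 25^3 + 14*25 + 20 mod 37 = 11
LHS = RHS

Yes, on the curve


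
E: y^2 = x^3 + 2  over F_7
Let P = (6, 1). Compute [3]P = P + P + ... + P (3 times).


k = 3 = 11_2 (binary, LSB first: 11)
Double-and-add from P = (6, 1):
  bit 0 = 1: acc = O + (6, 1) = (6, 1)
  bit 1 = 1: acc = (6, 1) + (6, 6) = O

3P = O


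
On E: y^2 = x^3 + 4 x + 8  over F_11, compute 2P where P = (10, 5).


Doubling: s = (3 x1^2 + a) / (2 y1)
s = (3*10^2 + 4) / (2*5) mod 11 = 4
x3 = s^2 - 2 x1 mod 11 = 4^2 - 2*10 = 7
y3 = s (x1 - x3) - y1 mod 11 = 4 * (10 - 7) - 5 = 7

2P = (7, 7)


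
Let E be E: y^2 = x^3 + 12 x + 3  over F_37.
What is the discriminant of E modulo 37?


4 a^3 + 27 b^2 = 4*12^3 + 27*3^2 = 6912 + 243 = 7155
Delta = -16 * (7155) = -114480
Delta mod 37 = 35

Delta = 35 (mod 37)


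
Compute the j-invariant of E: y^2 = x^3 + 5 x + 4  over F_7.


Delta = -16(4 a^3 + 27 b^2) mod 7 = 5
-1728 * (4 a)^3 = -1728 * (4*5)^3 mod 7 = 6
j = 6 * 5^(-1) mod 7 = 4

j = 4 (mod 7)


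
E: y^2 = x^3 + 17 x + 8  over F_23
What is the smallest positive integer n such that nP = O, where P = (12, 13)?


Compute successive multiples of P until we hit O:
  1P = (12, 13)
  2P = (15, 21)
  3P = (21, 9)
  4P = (22, 17)
  5P = (14, 0)
  6P = (22, 6)
  7P = (21, 14)
  8P = (15, 2)
  ... (continuing to 10P)
  10P = O

ord(P) = 10


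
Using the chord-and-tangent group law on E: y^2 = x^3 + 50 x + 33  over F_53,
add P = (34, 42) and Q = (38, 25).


P != Q, so use the chord formula.
s = (y2 - y1) / (x2 - x1) = (36) / (4) mod 53 = 9
x3 = s^2 - x1 - x2 mod 53 = 9^2 - 34 - 38 = 9
y3 = s (x1 - x3) - y1 mod 53 = 9 * (34 - 9) - 42 = 24

P + Q = (9, 24)


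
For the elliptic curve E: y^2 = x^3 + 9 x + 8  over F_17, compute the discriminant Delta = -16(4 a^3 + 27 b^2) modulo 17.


4 a^3 + 27 b^2 = 4*9^3 + 27*8^2 = 2916 + 1728 = 4644
Delta = -16 * (4644) = -74304
Delta mod 17 = 3

Delta = 3 (mod 17)


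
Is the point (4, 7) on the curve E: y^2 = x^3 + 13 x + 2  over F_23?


Check whether y^2 = x^3 + 13 x + 2 (mod 23) for (x, y) = (4, 7).
LHS: y^2 = 7^2 mod 23 = 3
RHS: x^3 + 13 x + 2 = 4^3 + 13*4 + 2 mod 23 = 3
LHS = RHS

Yes, on the curve


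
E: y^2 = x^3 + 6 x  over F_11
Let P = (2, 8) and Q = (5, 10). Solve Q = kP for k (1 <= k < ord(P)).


Enumerate multiples of P until we hit Q = (5, 10):
  1P = (2, 8)
  2P = (5, 1)
  3P = (7, 0)
  4P = (5, 10)
Match found at i = 4.

k = 4


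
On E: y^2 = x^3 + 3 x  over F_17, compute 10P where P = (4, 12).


k = 10 = 1010_2 (binary, LSB first: 0101)
Double-and-add from P = (4, 12):
  bit 0 = 0: acc unchanged = O
  bit 1 = 1: acc = O + (9, 5) = (9, 5)
  bit 2 = 0: acc unchanged = (9, 5)
  bit 3 = 1: acc = (9, 5) + (13, 3) = (8, 3)

10P = (8, 3)


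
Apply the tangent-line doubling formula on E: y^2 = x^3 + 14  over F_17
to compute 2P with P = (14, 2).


Doubling: s = (3 x1^2 + a) / (2 y1)
s = (3*14^2 + 0) / (2*2) mod 17 = 11
x3 = s^2 - 2 x1 mod 17 = 11^2 - 2*14 = 8
y3 = s (x1 - x3) - y1 mod 17 = 11 * (14 - 8) - 2 = 13

2P = (8, 13)


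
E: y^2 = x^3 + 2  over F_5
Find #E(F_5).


For each x in F_5, count y with y^2 = x^3 + 0 x + 2 mod 5:
  x = 2: RHS = 0, y in [0]  -> 1 point(s)
  x = 3: RHS = 4, y in [2, 3]  -> 2 point(s)
  x = 4: RHS = 1, y in [1, 4]  -> 2 point(s)
Affine points: 5. Add the point at infinity: total = 6.

#E(F_5) = 6


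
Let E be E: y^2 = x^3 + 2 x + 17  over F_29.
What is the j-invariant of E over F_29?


Delta = -16(4 a^3 + 27 b^2) mod 29 = 7
-1728 * (4 a)^3 = -1728 * (4*2)^3 mod 29 = 25
j = 25 * 7^(-1) mod 29 = 16

j = 16 (mod 29)


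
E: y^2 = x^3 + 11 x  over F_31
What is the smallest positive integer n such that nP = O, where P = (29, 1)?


Compute successive multiples of P until we hit O:
  1P = (29, 1)
  2P = (20, 25)
  3P = (27, 4)
  4P = (16, 26)
  5P = (24, 18)
  6P = (28, 8)
  7P = (23, 19)
  8P = (19, 0)
  ... (continuing to 16P)
  16P = O

ord(P) = 16


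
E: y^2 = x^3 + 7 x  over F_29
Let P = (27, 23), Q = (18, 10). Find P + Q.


P != Q, so use the chord formula.
s = (y2 - y1) / (x2 - x1) = (16) / (20) mod 29 = 24
x3 = s^2 - x1 - x2 mod 29 = 24^2 - 27 - 18 = 9
y3 = s (x1 - x3) - y1 mod 29 = 24 * (27 - 9) - 23 = 3

P + Q = (9, 3)


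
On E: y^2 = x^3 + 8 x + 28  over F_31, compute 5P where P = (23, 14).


k = 5 = 101_2 (binary, LSB first: 101)
Double-and-add from P = (23, 14):
  bit 0 = 1: acc = O + (23, 14) = (23, 14)
  bit 1 = 0: acc unchanged = (23, 14)
  bit 2 = 1: acc = (23, 14) + (14, 30) = (14, 1)

5P = (14, 1)


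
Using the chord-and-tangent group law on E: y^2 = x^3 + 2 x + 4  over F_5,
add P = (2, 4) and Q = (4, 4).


P != Q, so use the chord formula.
s = (y2 - y1) / (x2 - x1) = (0) / (2) mod 5 = 0
x3 = s^2 - x1 - x2 mod 5 = 0^2 - 2 - 4 = 4
y3 = s (x1 - x3) - y1 mod 5 = 0 * (2 - 4) - 4 = 1

P + Q = (4, 1)


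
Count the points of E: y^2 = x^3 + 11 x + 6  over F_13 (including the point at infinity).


For each x in F_13, count y with y^2 = x^3 + 11 x + 6 mod 13:
  x = 2: RHS = 10, y in [6, 7]  -> 2 point(s)
  x = 3: RHS = 1, y in [1, 12]  -> 2 point(s)
  x = 4: RHS = 10, y in [6, 7]  -> 2 point(s)
  x = 5: RHS = 4, y in [2, 11]  -> 2 point(s)
  x = 7: RHS = 10, y in [6, 7]  -> 2 point(s)
Affine points: 10. Add the point at infinity: total = 11.

#E(F_13) = 11


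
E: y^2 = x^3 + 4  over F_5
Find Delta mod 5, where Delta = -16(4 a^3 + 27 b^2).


4 a^3 + 27 b^2 = 4*0^3 + 27*4^2 = 0 + 432 = 432
Delta = -16 * (432) = -6912
Delta mod 5 = 3

Delta = 3 (mod 5)


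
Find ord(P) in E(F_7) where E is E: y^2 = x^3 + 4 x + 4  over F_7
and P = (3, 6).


Compute successive multiples of P until we hit O:
  1P = (3, 6)
  2P = (5, 4)
  3P = (0, 5)
  4P = (1, 4)
  5P = (4, 0)
  6P = (1, 3)
  7P = (0, 2)
  8P = (5, 3)
  ... (continuing to 10P)
  10P = O

ord(P) = 10


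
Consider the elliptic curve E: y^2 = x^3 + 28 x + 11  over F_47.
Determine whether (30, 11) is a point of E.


Check whether y^2 = x^3 + 28 x + 11 (mod 47) for (x, y) = (30, 11).
LHS: y^2 = 11^2 mod 47 = 27
RHS: x^3 + 28 x + 11 = 30^3 + 28*30 + 11 mod 47 = 27
LHS = RHS

Yes, on the curve


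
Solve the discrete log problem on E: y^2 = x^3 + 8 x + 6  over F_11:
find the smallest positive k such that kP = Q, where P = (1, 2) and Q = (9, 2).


Enumerate multiples of P until we hit Q = (9, 2):
  1P = (1, 2)
  2P = (9, 9)
  3P = (4, 5)
  4P = (7, 3)
  5P = (7, 8)
  6P = (4, 6)
  7P = (9, 2)
Match found at i = 7.

k = 7


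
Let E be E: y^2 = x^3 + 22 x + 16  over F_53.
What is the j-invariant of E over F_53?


Delta = -16(4 a^3 + 27 b^2) mod 53 = 21
-1728 * (4 a)^3 = -1728 * (4*22)^3 mod 53 = 11
j = 11 * 21^(-1) mod 53 = 51

j = 51 (mod 53)


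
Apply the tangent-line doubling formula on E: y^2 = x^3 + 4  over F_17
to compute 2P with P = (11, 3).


Doubling: s = (3 x1^2 + a) / (2 y1)
s = (3*11^2 + 0) / (2*3) mod 17 = 1
x3 = s^2 - 2 x1 mod 17 = 1^2 - 2*11 = 13
y3 = s (x1 - x3) - y1 mod 17 = 1 * (11 - 13) - 3 = 12

2P = (13, 12)


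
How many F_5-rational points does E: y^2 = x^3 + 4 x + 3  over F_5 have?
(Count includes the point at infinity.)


For each x in F_5, count y with y^2 = x^3 + 4 x + 3 mod 5:
  x = 2: RHS = 4, y in [2, 3]  -> 2 point(s)
Affine points: 2. Add the point at infinity: total = 3.

#E(F_5) = 3


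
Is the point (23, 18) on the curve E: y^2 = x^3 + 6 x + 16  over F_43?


Check whether y^2 = x^3 + 6 x + 16 (mod 43) for (x, y) = (23, 18).
LHS: y^2 = 18^2 mod 43 = 23
RHS: x^3 + 6 x + 16 = 23^3 + 6*23 + 16 mod 43 = 23
LHS = RHS

Yes, on the curve


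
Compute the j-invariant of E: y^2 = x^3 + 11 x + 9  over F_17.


Delta = -16(4 a^3 + 27 b^2) mod 17 = 14
-1728 * (4 a)^3 = -1728 * (4*11)^3 mod 17 = 16
j = 16 * 14^(-1) mod 17 = 6

j = 6 (mod 17)


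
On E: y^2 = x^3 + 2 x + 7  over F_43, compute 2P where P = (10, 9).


Doubling: s = (3 x1^2 + a) / (2 y1)
s = (3*10^2 + 2) / (2*9) mod 43 = 12
x3 = s^2 - 2 x1 mod 43 = 12^2 - 2*10 = 38
y3 = s (x1 - x3) - y1 mod 43 = 12 * (10 - 38) - 9 = 42

2P = (38, 42)


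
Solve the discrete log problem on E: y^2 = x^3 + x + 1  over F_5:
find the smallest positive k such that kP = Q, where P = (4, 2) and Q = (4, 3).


Enumerate multiples of P until we hit Q = (4, 3):
  1P = (4, 2)
  2P = (3, 4)
  3P = (2, 4)
  4P = (0, 4)
  5P = (0, 1)
  6P = (2, 1)
  7P = (3, 1)
  8P = (4, 3)
Match found at i = 8.

k = 8


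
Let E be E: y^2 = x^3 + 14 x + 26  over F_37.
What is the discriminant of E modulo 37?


4 a^3 + 27 b^2 = 4*14^3 + 27*26^2 = 10976 + 18252 = 29228
Delta = -16 * (29228) = -467648
Delta mod 37 = 32

Delta = 32 (mod 37)


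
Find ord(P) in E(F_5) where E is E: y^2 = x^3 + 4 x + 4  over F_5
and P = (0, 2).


Compute successive multiples of P until we hit O:
  1P = (0, 2)
  2P = (1, 2)
  3P = (4, 3)
  4P = (2, 0)
  5P = (4, 2)
  6P = (1, 3)
  7P = (0, 3)
  8P = O

ord(P) = 8


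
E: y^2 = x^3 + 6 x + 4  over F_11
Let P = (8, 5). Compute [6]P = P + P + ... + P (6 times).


k = 6 = 110_2 (binary, LSB first: 011)
Double-and-add from P = (8, 5):
  bit 0 = 0: acc unchanged = O
  bit 1 = 1: acc = O + (6, 6) = (6, 6)
  bit 2 = 1: acc = (6, 6) + (4, 2) = (5, 7)

6P = (5, 7)


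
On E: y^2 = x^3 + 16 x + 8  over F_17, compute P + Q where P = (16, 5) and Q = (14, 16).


P != Q, so use the chord formula.
s = (y2 - y1) / (x2 - x1) = (11) / (15) mod 17 = 3
x3 = s^2 - x1 - x2 mod 17 = 3^2 - 16 - 14 = 13
y3 = s (x1 - x3) - y1 mod 17 = 3 * (16 - 13) - 5 = 4

P + Q = (13, 4)


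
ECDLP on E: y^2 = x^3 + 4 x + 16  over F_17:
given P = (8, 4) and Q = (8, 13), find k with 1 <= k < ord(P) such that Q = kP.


Enumerate multiples of P until we hit Q = (8, 13):
  1P = (8, 4)
  2P = (2, 7)
  3P = (3, 2)
  4P = (15, 0)
  5P = (3, 15)
  6P = (2, 10)
  7P = (8, 13)
Match found at i = 7.

k = 7


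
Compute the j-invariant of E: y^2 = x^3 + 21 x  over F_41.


Delta = -16(4 a^3 + 27 b^2) mod 41 = 33
-1728 * (4 a)^3 = -1728 * (4*21)^3 mod 41 = 34
j = 34 * 33^(-1) mod 41 = 6

j = 6 (mod 41)


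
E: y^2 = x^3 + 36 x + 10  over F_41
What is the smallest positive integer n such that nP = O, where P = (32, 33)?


Compute successive multiples of P until we hit O:
  1P = (32, 33)
  2P = (8, 20)
  3P = (24, 26)
  4P = (21, 33)
  5P = (29, 8)
  6P = (13, 16)
  7P = (6, 14)
  8P = (19, 38)
  ... (continuing to 40P)
  40P = O

ord(P) = 40


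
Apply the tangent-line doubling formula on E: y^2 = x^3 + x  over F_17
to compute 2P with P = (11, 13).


Doubling: s = (3 x1^2 + a) / (2 y1)
s = (3*11^2 + 1) / (2*13) mod 17 = 14
x3 = s^2 - 2 x1 mod 17 = 14^2 - 2*11 = 4
y3 = s (x1 - x3) - y1 mod 17 = 14 * (11 - 4) - 13 = 0

2P = (4, 0)


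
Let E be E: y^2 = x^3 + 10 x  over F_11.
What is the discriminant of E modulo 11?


4 a^3 + 27 b^2 = 4*10^3 + 27*0^2 = 4000 + 0 = 4000
Delta = -16 * (4000) = -64000
Delta mod 11 = 9

Delta = 9 (mod 11)


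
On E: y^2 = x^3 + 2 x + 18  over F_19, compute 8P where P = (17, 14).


k = 8 = 1000_2 (binary, LSB first: 0001)
Double-and-add from P = (17, 14):
  bit 0 = 0: acc unchanged = O
  bit 1 = 0: acc unchanged = O
  bit 2 = 0: acc unchanged = O
  bit 3 = 1: acc = O + (14, 15) = (14, 15)

8P = (14, 15)


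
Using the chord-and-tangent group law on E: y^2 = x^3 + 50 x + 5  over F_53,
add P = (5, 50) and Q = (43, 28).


P != Q, so use the chord formula.
s = (y2 - y1) / (x2 - x1) = (31) / (38) mod 53 = 5
x3 = s^2 - x1 - x2 mod 53 = 5^2 - 5 - 43 = 30
y3 = s (x1 - x3) - y1 mod 53 = 5 * (5 - 30) - 50 = 37

P + Q = (30, 37)


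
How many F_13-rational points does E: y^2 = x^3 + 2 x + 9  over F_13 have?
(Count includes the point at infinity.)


For each x in F_13, count y with y^2 = x^3 + 2 x + 9 mod 13:
  x = 0: RHS = 9, y in [3, 10]  -> 2 point(s)
  x = 1: RHS = 12, y in [5, 8]  -> 2 point(s)
  x = 3: RHS = 3, y in [4, 9]  -> 2 point(s)
  x = 4: RHS = 3, y in [4, 9]  -> 2 point(s)
  x = 5: RHS = 1, y in [1, 12]  -> 2 point(s)
  x = 6: RHS = 3, y in [4, 9]  -> 2 point(s)
  x = 8: RHS = 4, y in [2, 11]  -> 2 point(s)
  x = 11: RHS = 10, y in [6, 7]  -> 2 point(s)
Affine points: 16. Add the point at infinity: total = 17.

#E(F_13) = 17


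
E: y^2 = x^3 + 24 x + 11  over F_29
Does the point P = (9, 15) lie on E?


Check whether y^2 = x^3 + 24 x + 11 (mod 29) for (x, y) = (9, 15).
LHS: y^2 = 15^2 mod 29 = 22
RHS: x^3 + 24 x + 11 = 9^3 + 24*9 + 11 mod 29 = 28
LHS != RHS

No, not on the curve


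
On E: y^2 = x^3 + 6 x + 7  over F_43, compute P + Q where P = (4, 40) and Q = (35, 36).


P != Q, so use the chord formula.
s = (y2 - y1) / (x2 - x1) = (39) / (31) mod 43 = 29
x3 = s^2 - x1 - x2 mod 43 = 29^2 - 4 - 35 = 28
y3 = s (x1 - x3) - y1 mod 43 = 29 * (4 - 28) - 40 = 38

P + Q = (28, 38)


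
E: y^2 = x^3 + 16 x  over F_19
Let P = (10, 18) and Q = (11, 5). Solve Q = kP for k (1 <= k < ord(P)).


Enumerate multiples of P until we hit Q = (11, 5):
  1P = (10, 18)
  2P = (16, 18)
  3P = (12, 1)
  4P = (17, 13)
  5P = (15, 10)
  6P = (11, 14)
  7P = (14, 17)
  8P = (1, 13)
  9P = (13, 12)
  10P = (0, 0)
  11P = (13, 7)
  12P = (1, 6)
  13P = (14, 2)
  14P = (11, 5)
Match found at i = 14.

k = 14


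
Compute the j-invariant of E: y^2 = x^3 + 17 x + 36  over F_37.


Delta = -16(4 a^3 + 27 b^2) mod 37 = 6
-1728 * (4 a)^3 = -1728 * (4*17)^3 mod 37 = 29
j = 29 * 6^(-1) mod 37 = 11

j = 11 (mod 37)


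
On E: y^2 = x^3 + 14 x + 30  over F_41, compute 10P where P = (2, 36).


k = 10 = 1010_2 (binary, LSB first: 0101)
Double-and-add from P = (2, 36):
  bit 0 = 0: acc unchanged = O
  bit 1 = 1: acc = O + (29, 26) = (29, 26)
  bit 2 = 0: acc unchanged = (29, 26)
  bit 3 = 1: acc = (29, 26) + (14, 10) = (19, 12)

10P = (19, 12)


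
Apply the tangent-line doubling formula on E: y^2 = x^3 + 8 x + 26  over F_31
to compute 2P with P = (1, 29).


Doubling: s = (3 x1^2 + a) / (2 y1)
s = (3*1^2 + 8) / (2*29) mod 31 = 5
x3 = s^2 - 2 x1 mod 31 = 5^2 - 2*1 = 23
y3 = s (x1 - x3) - y1 mod 31 = 5 * (1 - 23) - 29 = 16

2P = (23, 16)


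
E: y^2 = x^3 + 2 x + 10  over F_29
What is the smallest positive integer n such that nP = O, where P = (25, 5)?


Compute successive multiples of P until we hit O:
  1P = (25, 5)
  2P = (4, 13)
  3P = (1, 19)
  4P = (12, 14)
  5P = (28, 6)
  6P = (18, 7)
  7P = (21, 27)
  8P = (6, 21)
  ... (continuing to 18P)
  18P = O

ord(P) = 18


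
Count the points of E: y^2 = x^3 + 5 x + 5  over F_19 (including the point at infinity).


For each x in F_19, count y with y^2 = x^3 + 5 x + 5 mod 19:
  x = 0: RHS = 5, y in [9, 10]  -> 2 point(s)
  x = 1: RHS = 11, y in [7, 12]  -> 2 point(s)
  x = 2: RHS = 4, y in [2, 17]  -> 2 point(s)
  x = 3: RHS = 9, y in [3, 16]  -> 2 point(s)
  x = 6: RHS = 4, y in [2, 17]  -> 2 point(s)
  x = 8: RHS = 6, y in [5, 14]  -> 2 point(s)
  x = 9: RHS = 0, y in [0]  -> 1 point(s)
  x = 11: RHS = 4, y in [2, 17]  -> 2 point(s)
  x = 12: RHS = 7, y in [8, 11]  -> 2 point(s)
  x = 13: RHS = 6, y in [5, 14]  -> 2 point(s)
  x = 14: RHS = 7, y in [8, 11]  -> 2 point(s)
  x = 15: RHS = 16, y in [4, 15]  -> 2 point(s)
  x = 16: RHS = 1, y in [1, 18]  -> 2 point(s)
  x = 17: RHS = 6, y in [5, 14]  -> 2 point(s)
Affine points: 27. Add the point at infinity: total = 28.

#E(F_19) = 28
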